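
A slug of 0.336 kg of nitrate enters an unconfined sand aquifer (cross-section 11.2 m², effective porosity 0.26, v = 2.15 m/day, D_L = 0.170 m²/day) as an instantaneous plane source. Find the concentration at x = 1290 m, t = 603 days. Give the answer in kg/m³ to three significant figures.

For an instantaneous plane source, C(x,t) = M/(n_e·A·√(4πDt)) · exp(−(x−vt)²/(4Dt)), with n_e·A the pore (flow) area.
Plume center vt = 2.15 × 603 = 1296.45 m, so the well at 1290 m is 6.45 m upgradient of the peak.
√(4πDt) = 35.89 m, giving peak height M/(n_e·A·√(4πDt)) = 0.336/(0.26 × 11.2 × 35.89) = 0.003215 kg/m³.
(x−vt)²/(4Dt) = (-6.45)²/(4 × 0.170 × 603) = 0.1015; exp(−0.1015) = 0.9035.
C = 0.003215 × 0.9035 = 0.00290 kg/m³.

0.00290 kg/m³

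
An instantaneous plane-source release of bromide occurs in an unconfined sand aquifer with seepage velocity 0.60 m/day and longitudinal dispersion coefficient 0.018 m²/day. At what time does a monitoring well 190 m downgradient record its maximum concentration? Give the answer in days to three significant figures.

For the 1D instantaneous-source solution, setting ∂C/∂t = 0 at fixed x gives v²t² + 2Dt − x² = 0, so t = (√(D² + v²x²) − D)/v².
√(D² + v²x²) = √(0.018² + 0.60² × 190²) = 114.0; v² = 0.36.
t = (114.0 − 0.018)/0.36 = 317 days (vs. the pure-advection estimate x/v = 317 d).

317 days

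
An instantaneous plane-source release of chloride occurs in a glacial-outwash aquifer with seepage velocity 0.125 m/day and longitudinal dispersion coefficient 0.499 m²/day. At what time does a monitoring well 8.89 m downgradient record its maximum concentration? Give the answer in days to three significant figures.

46.0 days

For the 1D instantaneous-source solution, setting ∂C/∂t = 0 at fixed x gives v²t² + 2Dt − x² = 0, so t = (√(D² + v²x²) − D)/v².
√(D² + v²x²) = √(0.499² + 0.125² × 8.89²) = 1.218; v² = 0.015625.
t = (1.218 − 0.499)/0.015625 = 46.0 days (vs. the pure-advection estimate x/v = 71.1 d).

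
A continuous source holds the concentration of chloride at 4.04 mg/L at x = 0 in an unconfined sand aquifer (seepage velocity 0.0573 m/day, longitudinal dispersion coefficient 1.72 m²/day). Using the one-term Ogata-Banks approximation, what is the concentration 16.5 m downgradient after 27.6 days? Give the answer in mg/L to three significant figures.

For a continuous step input, C/C₀ ≈ ½·erfc((x−vt)/(2√(Dt))).
vt = 0.0573 × 27.6 = 1.58148 m and 2√(Dt) = 2√(1.72 × 27.6) = 13.78 m.
Argument (x−vt)/(2√(Dt)) = (16.5 − 1.58148)/13.78 = 1.083; ½·erfc(1.083) = 0.06281.
C = 4.04 × 0.06281 = 0.254 mg/L.

0.254 mg/L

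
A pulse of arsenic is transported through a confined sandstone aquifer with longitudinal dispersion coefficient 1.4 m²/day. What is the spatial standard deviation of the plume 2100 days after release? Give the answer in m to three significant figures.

76.7 m

Dispersive spreading gives a Gaussian with σ² = 2Dt; advection only shifts the center.
σ = √(2 × 1.4 × 2100) = 76.7 m.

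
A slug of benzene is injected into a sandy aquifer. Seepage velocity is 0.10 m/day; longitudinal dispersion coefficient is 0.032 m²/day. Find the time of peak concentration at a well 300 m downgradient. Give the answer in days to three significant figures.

3000 days

For the 1D instantaneous-source solution, setting ∂C/∂t = 0 at fixed x gives v²t² + 2Dt − x² = 0, so t = (√(D² + v²x²) − D)/v².
√(D² + v²x²) = √(0.032² + 0.10² × 300²) = 30.00; v² = 0.01.
t = (30.00 − 0.032)/0.01 = 3000 days (vs. the pure-advection estimate x/v = 3000 d).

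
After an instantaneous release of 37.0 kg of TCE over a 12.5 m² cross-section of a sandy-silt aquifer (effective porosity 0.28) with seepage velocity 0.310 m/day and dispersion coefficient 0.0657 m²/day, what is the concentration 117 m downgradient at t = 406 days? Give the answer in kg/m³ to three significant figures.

0.277 kg/m³

For an instantaneous plane source, C(x,t) = M/(n_e·A·√(4πDt)) · exp(−(x−vt)²/(4Dt)), with n_e·A the pore (flow) area.
Plume center vt = 0.310 × 406 = 125.86 m, so the well at 117 m is 8.86 m upgradient of the peak.
√(4πDt) = 18.31 m, giving peak height M/(n_e·A·√(4πDt)) = 37.0/(0.28 × 12.5 × 18.31) = 0.5774 kg/m³.
(x−vt)²/(4Dt) = (-8.86)²/(4 × 0.0657 × 406) = 0.7357; exp(−0.7357) = 0.4792.
C = 0.5774 × 0.4792 = 0.277 kg/m³.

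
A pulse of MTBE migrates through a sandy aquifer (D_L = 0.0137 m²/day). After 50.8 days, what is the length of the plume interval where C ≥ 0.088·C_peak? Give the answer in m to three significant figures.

5.20 m

The plume is Gaussian with σ = √(2Dt) = √(2 × 0.0137 × 50.8) = 1.180 m.
C/C_peak = exp(−Δx²/(2σ²)) = 0.088 ⇒ Δx = σ·√(−2 ln 0.088) = 1.180 × 2.205 = 2.602 m.
Width = 2Δx = 5.20 m.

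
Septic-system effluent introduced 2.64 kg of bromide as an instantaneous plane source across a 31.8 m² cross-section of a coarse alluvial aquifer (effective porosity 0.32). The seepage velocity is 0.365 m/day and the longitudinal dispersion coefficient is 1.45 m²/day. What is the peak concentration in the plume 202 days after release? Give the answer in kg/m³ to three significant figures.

0.00428 kg/m³

The peak of an instantaneous 1D plume sits at x = vt; there the Gaussian factor is 1 and C_max = M/(n_e·A·√(4πDt)), where n_e·A is the pore area the mass is dissolved in.
√(4πDt) = √(4π × 1.45 × 202) = 60.67 m, so C_max = 2.64/(0.32 × 31.8 × 60.67) = 0.00428 kg/m³.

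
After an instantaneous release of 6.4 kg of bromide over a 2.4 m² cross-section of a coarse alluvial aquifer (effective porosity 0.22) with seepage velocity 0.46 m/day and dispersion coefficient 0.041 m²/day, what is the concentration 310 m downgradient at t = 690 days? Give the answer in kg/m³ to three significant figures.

0.396 kg/m³

For an instantaneous plane source, C(x,t) = M/(n_e·A·√(4πDt)) · exp(−(x−vt)²/(4Dt)), with n_e·A the pore (flow) area.
Plume center vt = 0.46 × 690 = 317.4 m, so the well at 310 m is 7.4 m upgradient of the peak.
√(4πDt) = 18.85 m, giving peak height M/(n_e·A·√(4πDt)) = 6.4/(0.22 × 2.4 × 18.85) = 0.6430 kg/m³.
(x−vt)²/(4Dt) = (-7.4)²/(4 × 0.041 × 690) = 0.4839; exp(−0.4839) = 0.6164.
C = 0.6430 × 0.6164 = 0.396 kg/m³.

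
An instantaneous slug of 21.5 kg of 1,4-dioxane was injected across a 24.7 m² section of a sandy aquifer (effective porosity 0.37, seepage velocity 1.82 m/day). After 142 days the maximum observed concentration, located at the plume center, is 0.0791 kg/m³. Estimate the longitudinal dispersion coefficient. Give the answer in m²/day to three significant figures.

At the plume center C_max = M/(n_e·A·√(4πDt)), so D = M²/(4πt·(n_e·A·C_max)²).
n_e·A·C_max = 0.37 × 24.7 × 0.0791 = 0.7229 kg/m.
D = 21.5²/(4π × 142 × 0.7229²) = 0.496 m²/day.

0.496 m²/day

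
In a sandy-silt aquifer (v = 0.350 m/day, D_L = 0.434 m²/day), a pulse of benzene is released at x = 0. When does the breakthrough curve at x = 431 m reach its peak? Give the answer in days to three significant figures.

For the 1D instantaneous-source solution, setting ∂C/∂t = 0 at fixed x gives v²t² + 2Dt − x² = 0, so t = (√(D² + v²x²) − D)/v².
√(D² + v²x²) = √(0.434² + 0.350² × 431²) = 150.9; v² = 0.1225.
t = (150.9 − 0.434)/0.1225 = 1230 days (vs. the pure-advection estimate x/v = 1230 d).

1230 days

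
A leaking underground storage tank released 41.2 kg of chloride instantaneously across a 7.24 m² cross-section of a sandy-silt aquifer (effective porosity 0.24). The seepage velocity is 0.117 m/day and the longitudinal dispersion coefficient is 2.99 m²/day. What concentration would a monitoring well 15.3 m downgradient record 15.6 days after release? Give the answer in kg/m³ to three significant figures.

For an instantaneous plane source, C(x,t) = M/(n_e·A·√(4πDt)) · exp(−(x−vt)²/(4Dt)), with n_e·A the pore (flow) area.
Plume center vt = 0.117 × 15.6 = 1.8252 m, so the well at 15.3 m is 13.4748 m downgradient of the peak.
√(4πDt) = 24.21 m, giving peak height M/(n_e·A·√(4πDt)) = 41.2/(0.24 × 7.24 × 24.21) = 0.9794 kg/m³.
(x−vt)²/(4Dt) = (13.4748)²/(4 × 2.99 × 15.6) = 0.9732; exp(−0.9732) = 0.3779.
C = 0.9794 × 0.3779 = 0.370 kg/m³.

0.370 kg/m³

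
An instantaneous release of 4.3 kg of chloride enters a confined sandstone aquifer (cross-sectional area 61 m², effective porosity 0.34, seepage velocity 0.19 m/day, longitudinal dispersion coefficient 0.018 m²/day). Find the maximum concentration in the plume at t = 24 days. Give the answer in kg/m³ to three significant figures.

0.0890 kg/m³

The peak of an instantaneous 1D plume sits at x = vt; there the Gaussian factor is 1 and C_max = M/(n_e·A·√(4πDt)), where n_e·A is the pore area the mass is dissolved in.
√(4πDt) = √(4π × 0.018 × 24) = 2.330 m, so C_max = 4.3/(0.34 × 61 × 2.330) = 0.0890 kg/m³.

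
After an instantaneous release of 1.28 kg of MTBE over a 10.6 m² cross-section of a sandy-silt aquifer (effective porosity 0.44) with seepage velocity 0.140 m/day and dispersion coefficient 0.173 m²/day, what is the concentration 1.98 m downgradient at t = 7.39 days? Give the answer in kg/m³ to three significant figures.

For an instantaneous plane source, C(x,t) = M/(n_e·A·√(4πDt)) · exp(−(x−vt)²/(4Dt)), with n_e·A the pore (flow) area.
Plume center vt = 0.140 × 7.39 = 1.0346 m, so the well at 1.98 m is 0.9454 m downgradient of the peak.
√(4πDt) = 4.008 m, giving peak height M/(n_e·A·√(4πDt)) = 1.28/(0.44 × 10.6 × 4.008) = 0.06847 kg/m³.
(x−vt)²/(4Dt) = (0.9454)²/(4 × 0.173 × 7.39) = 0.1748; exp(−0.1748) = 0.8396.
C = 0.06847 × 0.8396 = 0.0575 kg/m³.

0.0575 kg/m³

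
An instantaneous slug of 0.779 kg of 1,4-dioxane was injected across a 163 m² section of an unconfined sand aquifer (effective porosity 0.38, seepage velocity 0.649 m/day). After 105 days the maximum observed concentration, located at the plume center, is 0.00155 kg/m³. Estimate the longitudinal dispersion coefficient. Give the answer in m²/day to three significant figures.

0.0499 m²/day

At the plume center C_max = M/(n_e·A·√(4πDt)), so D = M²/(4πt·(n_e·A·C_max)²).
n_e·A·C_max = 0.38 × 163 × 0.00155 = 0.09601 kg/m.
D = 0.779²/(4π × 105 × 0.09601²) = 0.0499 m²/day.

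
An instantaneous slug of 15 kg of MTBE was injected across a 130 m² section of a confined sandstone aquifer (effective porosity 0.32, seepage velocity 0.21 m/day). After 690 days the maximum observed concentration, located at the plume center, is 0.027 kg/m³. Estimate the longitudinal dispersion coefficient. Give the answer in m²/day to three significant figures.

At the plume center C_max = M/(n_e·A·√(4πDt)), so D = M²/(4πt·(n_e·A·C_max)²).
n_e·A·C_max = 0.32 × 130 × 0.027 = 1.123 kg/m.
D = 15²/(4π × 690 × 1.123²) = 0.0206 m²/day.

0.0206 m²/day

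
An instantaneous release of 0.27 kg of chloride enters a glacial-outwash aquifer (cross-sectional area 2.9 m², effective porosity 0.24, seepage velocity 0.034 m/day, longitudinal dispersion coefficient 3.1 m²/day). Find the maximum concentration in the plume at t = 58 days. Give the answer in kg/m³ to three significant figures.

The peak of an instantaneous 1D plume sits at x = vt; there the Gaussian factor is 1 and C_max = M/(n_e·A·√(4πDt)), where n_e·A is the pore area the mass is dissolved in.
√(4πDt) = √(4π × 3.1 × 58) = 47.53 m, so C_max = 0.27/(0.24 × 2.9 × 47.53) = 0.00816 kg/m³.

0.00816 kg/m³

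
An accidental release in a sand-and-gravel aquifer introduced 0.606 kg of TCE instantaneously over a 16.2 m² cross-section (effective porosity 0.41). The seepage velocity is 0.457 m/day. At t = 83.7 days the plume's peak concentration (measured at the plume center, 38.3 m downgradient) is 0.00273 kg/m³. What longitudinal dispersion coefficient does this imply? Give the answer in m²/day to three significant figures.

1.06 m²/day

At the plume center C_max = M/(n_e·A·√(4πDt)), so D = M²/(4πt·(n_e·A·C_max)²).
n_e·A·C_max = 0.41 × 16.2 × 0.00273 = 0.01813 kg/m.
D = 0.606²/(4π × 83.7 × 0.01813²) = 1.06 m²/day.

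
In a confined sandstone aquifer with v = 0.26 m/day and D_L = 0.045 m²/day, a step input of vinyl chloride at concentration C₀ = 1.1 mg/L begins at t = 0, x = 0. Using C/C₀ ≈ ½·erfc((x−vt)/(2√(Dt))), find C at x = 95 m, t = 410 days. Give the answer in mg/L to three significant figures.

For a continuous step input, C/C₀ ≈ ½·erfc((x−vt)/(2√(Dt))).
vt = 0.26 × 410 = 106.6 m and 2√(Dt) = 2√(0.045 × 410) = 8.591 m.
Argument (x−vt)/(2√(Dt)) = (95 − 106.6)/8.591 = -1.350; ½·erfc(-1.350) = 0.9719.
C = 1.1 × 0.9719 = 1.07 mg/L.

1.07 mg/L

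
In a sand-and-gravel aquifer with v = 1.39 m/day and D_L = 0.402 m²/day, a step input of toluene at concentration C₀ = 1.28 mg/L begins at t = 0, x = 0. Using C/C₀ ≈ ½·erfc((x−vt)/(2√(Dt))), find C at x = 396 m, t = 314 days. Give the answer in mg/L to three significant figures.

For a continuous step input, C/C₀ ≈ ½·erfc((x−vt)/(2√(Dt))).
vt = 1.39 × 314 = 436.46 m and 2√(Dt) = 2√(0.402 × 314) = 22.47 m.
Argument (x−vt)/(2√(Dt)) = (396 − 436.46)/22.47 = -1.801; ½·erfc(-1.801) = 0.9946.
C = 1.28 × 0.9946 = 1.27 mg/L.

1.27 mg/L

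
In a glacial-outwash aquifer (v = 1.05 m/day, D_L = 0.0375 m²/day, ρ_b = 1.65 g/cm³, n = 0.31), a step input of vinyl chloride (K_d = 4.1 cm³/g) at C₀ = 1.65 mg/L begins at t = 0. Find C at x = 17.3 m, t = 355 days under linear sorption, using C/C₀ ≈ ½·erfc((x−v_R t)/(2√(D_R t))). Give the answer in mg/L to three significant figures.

0.306 mg/L

Retardation factor R = 1 + ρ_b·K_d/n = 1 + 1.65 × 4.1/0.31 = 22.82.
Sorption retards both mechanisms: v_R = v/R = 0.04601 m/day, D_R = D/R = 0.001643 m²/day.
v_R·t = 0.04601 × 355 = 16.33355 m; 2√(D_R t) = 1.527 m; argument = (17.3 − 16.33355)/1.527 = 0.6329.
C = C₀ × ½·erfc(0.6329) = 1.65 × 0.1854 = 0.306 mg/L.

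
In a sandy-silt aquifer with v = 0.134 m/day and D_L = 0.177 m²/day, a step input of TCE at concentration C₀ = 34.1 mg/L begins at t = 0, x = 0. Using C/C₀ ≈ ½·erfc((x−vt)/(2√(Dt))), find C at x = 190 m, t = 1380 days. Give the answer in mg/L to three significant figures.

For a continuous step input, C/C₀ ≈ ½·erfc((x−vt)/(2√(Dt))).
vt = 0.134 × 1380 = 184.92 m and 2√(Dt) = 2√(0.177 × 1380) = 31.26 m.
Argument (x−vt)/(2√(Dt)) = (190 − 184.92)/31.26 = 0.1625; ½·erfc(0.1625) = 0.4091.
C = 34.1 × 0.4091 = 14.0 mg/L.

14.0 mg/L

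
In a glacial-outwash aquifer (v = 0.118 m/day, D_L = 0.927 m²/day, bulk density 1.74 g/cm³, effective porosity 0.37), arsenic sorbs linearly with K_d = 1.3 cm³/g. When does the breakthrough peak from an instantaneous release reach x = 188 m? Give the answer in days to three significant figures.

Retardation factor R = 1 + ρ_b·K_d/n = 1 + 1.74 × 1.3/0.37 = 7.114.
Sorption retards both mechanisms: v_R = v/R = 0.01659 m/day, D_R = D/R = 0.1303 m²/day.
Peak time from v_R²t² + 2D_R t − x² = 0: t = (√(D_R² + v_R²x²) − D_R)/v_R².
√(D_R² + v_R²x²) = √(0.1303² + 0.01659² × 188²) = 3.122; v_R² = 0.0002752.
t = (3.122 − 0.1303)/0.0002752 = 10900 days.

10900 days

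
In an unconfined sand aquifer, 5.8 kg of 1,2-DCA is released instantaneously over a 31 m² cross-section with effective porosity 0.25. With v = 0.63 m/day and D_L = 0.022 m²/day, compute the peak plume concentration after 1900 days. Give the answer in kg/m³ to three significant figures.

0.0327 kg/m³

The peak of an instantaneous 1D plume sits at x = vt; there the Gaussian factor is 1 and C_max = M/(n_e·A·√(4πDt)), where n_e·A is the pore area the mass is dissolved in.
√(4πDt) = √(4π × 0.022 × 1900) = 22.92 m, so C_max = 5.8/(0.25 × 31 × 22.92) = 0.0327 kg/m³.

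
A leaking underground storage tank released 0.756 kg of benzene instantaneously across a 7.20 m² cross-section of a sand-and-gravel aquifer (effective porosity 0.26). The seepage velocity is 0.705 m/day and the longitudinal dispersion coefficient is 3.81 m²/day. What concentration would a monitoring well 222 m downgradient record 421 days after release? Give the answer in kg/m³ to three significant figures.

For an instantaneous plane source, C(x,t) = M/(n_e·A·√(4πDt)) · exp(−(x−vt)²/(4Dt)), with n_e·A the pore (flow) area.
Plume center vt = 0.705 × 421 = 296.805 m, so the well at 222 m is 74.805 m upgradient of the peak.
√(4πDt) = 142.0 m, giving peak height M/(n_e·A·√(4πDt)) = 0.756/(0.26 × 7.20 × 142.0) = 0.002844 kg/m³.
(x−vt)²/(4Dt) = (-74.805)²/(4 × 3.81 × 421) = 0.8722; exp(−0.8722) = 0.4180.
C = 0.002844 × 0.4180 = 0.00119 kg/m³.

0.00119 kg/m³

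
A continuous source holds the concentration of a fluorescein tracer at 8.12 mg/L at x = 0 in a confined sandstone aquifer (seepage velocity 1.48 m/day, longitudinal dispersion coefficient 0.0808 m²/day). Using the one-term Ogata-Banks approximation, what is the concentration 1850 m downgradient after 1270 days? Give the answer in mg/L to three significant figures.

7.96 mg/L

For a continuous step input, C/C₀ ≈ ½·erfc((x−vt)/(2√(Dt))).
vt = 1.48 × 1270 = 1879.6 m and 2√(Dt) = 2√(0.0808 × 1270) = 20.26 m.
Argument (x−vt)/(2√(Dt)) = (1850 − 1879.6)/20.26 = -1.461; ½·erfc(-1.461) = 0.9806.
C = 8.12 × 0.9806 = 7.96 mg/L.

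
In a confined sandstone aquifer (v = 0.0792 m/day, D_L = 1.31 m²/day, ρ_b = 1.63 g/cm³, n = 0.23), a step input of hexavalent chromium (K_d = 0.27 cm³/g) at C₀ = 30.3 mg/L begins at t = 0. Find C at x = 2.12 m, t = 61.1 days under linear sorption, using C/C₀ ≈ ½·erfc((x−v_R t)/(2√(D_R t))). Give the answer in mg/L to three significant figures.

14.4 mg/L

Retardation factor R = 1 + ρ_b·K_d/n = 1 + 1.63 × 0.27/0.23 = 2.913.
Sorption retards both mechanisms: v_R = v/R = 0.02719 m/day, D_R = D/R = 0.4497 m²/day.
v_R·t = 0.02719 × 61.1 = 1.661309 m; 2√(D_R t) = 10.48 m; argument = (2.12 − 1.661309)/10.48 = 0.04377.
C = C₀ × ½·erfc(0.04377) = 30.3 × 0.4753 = 14.4 mg/L.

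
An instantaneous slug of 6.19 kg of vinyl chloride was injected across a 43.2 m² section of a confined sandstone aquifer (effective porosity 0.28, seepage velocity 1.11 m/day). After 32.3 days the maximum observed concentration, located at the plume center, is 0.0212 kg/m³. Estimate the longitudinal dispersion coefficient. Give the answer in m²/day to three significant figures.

1.44 m²/day

At the plume center C_max = M/(n_e·A·√(4πDt)), so D = M²/(4πt·(n_e·A·C_max)²).
n_e·A·C_max = 0.28 × 43.2 × 0.0212 = 0.2564 kg/m.
D = 6.19²/(4π × 32.3 × 0.2564²) = 1.44 m²/day.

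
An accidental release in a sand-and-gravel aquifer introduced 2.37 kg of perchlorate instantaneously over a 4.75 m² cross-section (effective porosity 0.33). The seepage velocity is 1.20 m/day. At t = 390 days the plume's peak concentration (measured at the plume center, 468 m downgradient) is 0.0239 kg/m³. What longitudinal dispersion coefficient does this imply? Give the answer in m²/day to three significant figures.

0.817 m²/day

At the plume center C_max = M/(n_e·A·√(4πDt)), so D = M²/(4πt·(n_e·A·C_max)²).
n_e·A·C_max = 0.33 × 4.75 × 0.0239 = 0.03746 kg/m.
D = 2.37²/(4π × 390 × 0.03746²) = 0.817 m²/day.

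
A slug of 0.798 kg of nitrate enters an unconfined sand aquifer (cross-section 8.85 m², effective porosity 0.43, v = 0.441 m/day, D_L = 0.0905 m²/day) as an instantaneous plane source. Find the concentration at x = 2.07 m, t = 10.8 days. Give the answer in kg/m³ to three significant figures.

For an instantaneous plane source, C(x,t) = M/(n_e·A·√(4πDt)) · exp(−(x−vt)²/(4Dt)), with n_e·A the pore (flow) area.
Plume center vt = 0.441 × 10.8 = 4.7628 m, so the well at 2.07 m is 2.6928 m upgradient of the peak.
√(4πDt) = 3.505 m, giving peak height M/(n_e·A·√(4πDt)) = 0.798/(0.43 × 8.85 × 3.505) = 0.05983 kg/m³.
(x−vt)²/(4Dt) = (-2.6928)²/(4 × 0.0905 × 10.8) = 1.855; exp(−1.855) = 0.1565.
C = 0.05983 × 0.1565 = 0.00936 kg/m³.

0.00936 kg/m³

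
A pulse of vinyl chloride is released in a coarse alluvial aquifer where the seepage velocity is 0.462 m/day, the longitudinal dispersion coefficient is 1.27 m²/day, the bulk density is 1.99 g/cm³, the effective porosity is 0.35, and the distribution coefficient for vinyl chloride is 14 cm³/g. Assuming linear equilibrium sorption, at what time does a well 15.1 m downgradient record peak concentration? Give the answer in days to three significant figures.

Retardation factor R = 1 + ρ_b·K_d/n = 1 + 1.99 × 14/0.35 = 80.60.
Sorption retards both mechanisms: v_R = v/R = 0.005732 m/day, D_R = D/R = 0.01576 m²/day.
Peak time from v_R²t² + 2D_R t − x² = 0: t = (√(D_R² + v_R²x²) − D_R)/v_R².
√(D_R² + v_R²x²) = √(0.01576² + 0.005732² × 15.1²) = 0.08798; v_R² = 3.286e-05.
t = (0.08798 − 0.01576)/3.286e-05 = 2200 days.

2200 days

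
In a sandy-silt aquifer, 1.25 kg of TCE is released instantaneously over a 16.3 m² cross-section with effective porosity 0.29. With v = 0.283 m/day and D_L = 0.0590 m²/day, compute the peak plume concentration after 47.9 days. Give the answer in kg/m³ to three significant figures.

0.0444 kg/m³

The peak of an instantaneous 1D plume sits at x = vt; there the Gaussian factor is 1 and C_max = M/(n_e·A·√(4πDt)), where n_e·A is the pore area the mass is dissolved in.
√(4πDt) = √(4π × 0.0590 × 47.9) = 5.959 m, so C_max = 1.25/(0.29 × 16.3 × 5.959) = 0.0444 kg/m³.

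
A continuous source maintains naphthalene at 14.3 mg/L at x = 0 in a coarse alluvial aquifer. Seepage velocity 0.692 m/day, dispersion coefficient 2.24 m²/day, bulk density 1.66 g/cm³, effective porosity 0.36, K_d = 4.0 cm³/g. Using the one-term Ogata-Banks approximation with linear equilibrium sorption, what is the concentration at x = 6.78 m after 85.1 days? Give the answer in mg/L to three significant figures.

2.84 mg/L

Retardation factor R = 1 + ρ_b·K_d/n = 1 + 1.66 × 4.0/0.36 = 19.44.
Sorption retards both mechanisms: v_R = v/R = 0.03560 m/day, D_R = D/R = 0.1152 m²/day.
v_R·t = 0.03560 × 85.1 = 3.02956 m; 2√(D_R t) = 6.262 m; argument = (6.78 − 3.02956)/6.262 = 0.5989.
C = C₀ × ½·erfc(0.5989) = 14.3 × 0.1985 = 2.84 mg/L.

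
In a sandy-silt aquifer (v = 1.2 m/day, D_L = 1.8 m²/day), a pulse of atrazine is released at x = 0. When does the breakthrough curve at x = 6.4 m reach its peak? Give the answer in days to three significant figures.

For the 1D instantaneous-source solution, setting ∂C/∂t = 0 at fixed x gives v²t² + 2Dt − x² = 0, so t = (√(D² + v²x²) − D)/v².
√(D² + v²x²) = √(1.8² + 1.2² × 6.4²) = 7.888; v² = 1.44.
t = (7.888 − 1.8)/1.44 = 4.23 days (vs. the pure-advection estimate x/v = 5.33 d).

4.23 days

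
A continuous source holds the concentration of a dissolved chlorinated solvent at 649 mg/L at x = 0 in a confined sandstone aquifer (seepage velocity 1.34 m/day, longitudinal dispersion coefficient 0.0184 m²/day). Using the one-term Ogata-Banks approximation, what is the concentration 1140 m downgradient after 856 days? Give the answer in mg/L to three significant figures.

581 mg/L

For a continuous step input, C/C₀ ≈ ½·erfc((x−vt)/(2√(Dt))).
vt = 1.34 × 856 = 1147.04 m and 2√(Dt) = 2√(0.0184 × 856) = 7.937 m.
Argument (x−vt)/(2√(Dt)) = (1140 − 1147.04)/7.937 = -0.8870; ½·erfc(-0.8870) = 0.8952.
C = 649 × 0.8952 = 581 mg/L.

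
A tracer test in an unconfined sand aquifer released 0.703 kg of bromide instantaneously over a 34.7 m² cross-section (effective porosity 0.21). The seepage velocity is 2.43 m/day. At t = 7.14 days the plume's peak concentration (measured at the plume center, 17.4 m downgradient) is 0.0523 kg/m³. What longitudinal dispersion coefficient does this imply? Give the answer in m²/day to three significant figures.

0.0379 m²/day

At the plume center C_max = M/(n_e·A·√(4πDt)), so D = M²/(4πt·(n_e·A·C_max)²).
n_e·A·C_max = 0.21 × 34.7 × 0.0523 = 0.3811 kg/m.
D = 0.703²/(4π × 7.14 × 0.3811²) = 0.0379 m²/day.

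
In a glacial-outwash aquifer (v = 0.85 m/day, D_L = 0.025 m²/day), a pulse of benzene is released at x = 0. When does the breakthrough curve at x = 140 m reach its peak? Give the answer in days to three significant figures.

For the 1D instantaneous-source solution, setting ∂C/∂t = 0 at fixed x gives v²t² + 2Dt − x² = 0, so t = (√(D² + v²x²) − D)/v².
√(D² + v²x²) = √(0.025² + 0.85² × 140²) = 119.0; v² = 0.7225.
t = (119.0 − 0.025)/0.7225 = 165 days (vs. the pure-advection estimate x/v = 165 d).

165 days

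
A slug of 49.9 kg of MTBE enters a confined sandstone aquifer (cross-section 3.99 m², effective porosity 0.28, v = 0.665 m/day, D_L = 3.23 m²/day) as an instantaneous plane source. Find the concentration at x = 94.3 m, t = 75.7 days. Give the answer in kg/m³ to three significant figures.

0.112 kg/m³

For an instantaneous plane source, C(x,t) = M/(n_e·A·√(4πDt)) · exp(−(x−vt)²/(4Dt)), with n_e·A the pore (flow) area.
Plume center vt = 0.665 × 75.7 = 50.3405 m, so the well at 94.3 m is 43.9595 m downgradient of the peak.
√(4πDt) = 55.43 m, giving peak height M/(n_e·A·√(4πDt)) = 49.9/(0.28 × 3.99 × 55.43) = 0.8058 kg/m³.
(x−vt)²/(4Dt) = (43.9595)²/(4 × 3.23 × 75.7) = 1.976; exp(−1.976) = 0.1386.
C = 0.8058 × 0.1386 = 0.112 kg/m³.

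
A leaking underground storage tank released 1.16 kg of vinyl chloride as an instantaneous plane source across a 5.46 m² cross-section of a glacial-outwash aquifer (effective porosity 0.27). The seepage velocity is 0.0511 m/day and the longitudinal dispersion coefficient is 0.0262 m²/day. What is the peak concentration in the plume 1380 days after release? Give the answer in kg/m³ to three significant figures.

The peak of an instantaneous 1D plume sits at x = vt; there the Gaussian factor is 1 and C_max = M/(n_e·A·√(4πDt)), where n_e·A is the pore area the mass is dissolved in.
√(4πDt) = √(4π × 0.0262 × 1380) = 21.32 m, so C_max = 1.16/(0.27 × 5.46 × 21.32) = 0.0369 kg/m³.

0.0369 kg/m³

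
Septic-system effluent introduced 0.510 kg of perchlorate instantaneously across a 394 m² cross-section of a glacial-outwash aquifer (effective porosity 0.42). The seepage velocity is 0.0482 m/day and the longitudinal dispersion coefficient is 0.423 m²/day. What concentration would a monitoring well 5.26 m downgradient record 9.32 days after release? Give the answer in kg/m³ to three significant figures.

For an instantaneous plane source, C(x,t) = M/(n_e·A·√(4πDt)) · exp(−(x−vt)²/(4Dt)), with n_e·A the pore (flow) area.
Plume center vt = 0.0482 × 9.32 = 0.449224 m, so the well at 5.26 m is 4.810776 m downgradient of the peak.
√(4πDt) = 7.039 m, giving peak height M/(n_e·A·√(4πDt)) = 0.510/(0.42 × 394 × 7.039) = 0.0004378 kg/m³.
(x−vt)²/(4Dt) = (4.810776)²/(4 × 0.423 × 9.32) = 1.468; exp(−1.468) = 0.2304.
C = 0.0004378 × 0.2304 = 0.000101 kg/m³.

0.000101 kg/m³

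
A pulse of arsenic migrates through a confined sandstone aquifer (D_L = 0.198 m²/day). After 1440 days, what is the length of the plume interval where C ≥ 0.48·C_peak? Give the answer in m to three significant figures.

57.9 m

The plume is Gaussian with σ = √(2Dt) = √(2 × 0.198 × 1440) = 23.88 m.
C/C_peak = exp(−Δx²/(2σ²)) = 0.48 ⇒ Δx = σ·√(−2 ln 0.48) = 23.88 × 1.212 = 28.94 m.
Width = 2Δx = 57.9 m.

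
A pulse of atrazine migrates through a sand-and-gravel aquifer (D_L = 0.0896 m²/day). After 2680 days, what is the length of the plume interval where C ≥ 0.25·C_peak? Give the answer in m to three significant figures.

The plume is Gaussian with σ = √(2Dt) = √(2 × 0.0896 × 2680) = 21.91 m.
C/C_peak = exp(−Δx²/(2σ²)) = 0.25 ⇒ Δx = σ·√(−2 ln 0.25) = 21.91 × 1.665 = 36.48 m.
Width = 2Δx = 73.0 m.

73.0 m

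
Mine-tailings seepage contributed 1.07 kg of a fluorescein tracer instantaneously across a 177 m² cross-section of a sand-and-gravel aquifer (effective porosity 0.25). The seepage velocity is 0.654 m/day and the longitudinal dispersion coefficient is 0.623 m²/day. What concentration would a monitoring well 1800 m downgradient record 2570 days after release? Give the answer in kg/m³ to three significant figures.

1.85e-05 kg/m³

For an instantaneous plane source, C(x,t) = M/(n_e·A·√(4πDt)) · exp(−(x−vt)²/(4Dt)), with n_e·A the pore (flow) area.
Plume center vt = 0.654 × 2570 = 1680.78 m, so the well at 1800 m is 119.22 m downgradient of the peak.
√(4πDt) = 141.8 m, giving peak height M/(n_e·A·√(4πDt)) = 1.07/(0.25 × 177 × 141.8) = 0.0001705 kg/m³.
(x−vt)²/(4Dt) = (119.22)²/(4 × 0.623 × 2570) = 2.219; exp(−2.219) = 0.1087.
C = 0.0001705 × 0.1087 = 1.85e-05 kg/m³.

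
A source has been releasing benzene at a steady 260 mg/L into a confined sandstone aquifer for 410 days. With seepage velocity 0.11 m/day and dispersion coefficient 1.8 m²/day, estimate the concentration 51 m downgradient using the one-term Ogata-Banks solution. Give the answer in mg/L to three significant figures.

For a continuous step input, C/C₀ ≈ ½·erfc((x−vt)/(2√(Dt))).
vt = 0.11 × 410 = 45.1 m and 2√(Dt) = 2√(1.8 × 410) = 54.33 m.
Argument (x−vt)/(2√(Dt)) = (51 − 45.1)/54.33 = 0.1086; ½·erfc(0.1086) = 0.4390.
C = 260 × 0.4390 = 114 mg/L.

114 mg/L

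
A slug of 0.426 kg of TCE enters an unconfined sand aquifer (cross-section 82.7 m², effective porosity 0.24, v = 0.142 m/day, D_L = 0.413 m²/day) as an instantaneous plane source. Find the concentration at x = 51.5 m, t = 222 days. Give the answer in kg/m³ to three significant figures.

For an instantaneous plane source, C(x,t) = M/(n_e·A·√(4πDt)) · exp(−(x−vt)²/(4Dt)), with n_e·A the pore (flow) area.
Plume center vt = 0.142 × 222 = 31.524 m, so the well at 51.5 m is 19.976 m downgradient of the peak.
√(4πDt) = 33.94 m, giving peak height M/(n_e·A·√(4πDt)) = 0.426/(0.24 × 82.7 × 33.94) = 0.0006324 kg/m³.
(x−vt)²/(4Dt) = (19.976)²/(4 × 0.413 × 222) = 1.088; exp(−1.088) = 0.3369.
C = 0.0006324 × 0.3369 = 0.000213 kg/m³.

0.000213 kg/m³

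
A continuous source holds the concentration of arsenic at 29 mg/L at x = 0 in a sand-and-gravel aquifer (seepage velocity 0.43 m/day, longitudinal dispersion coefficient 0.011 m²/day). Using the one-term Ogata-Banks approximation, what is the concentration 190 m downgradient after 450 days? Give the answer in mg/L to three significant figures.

25.1 mg/L

For a continuous step input, C/C₀ ≈ ½·erfc((x−vt)/(2√(Dt))).
vt = 0.43 × 450 = 193.5 m and 2√(Dt) = 2√(0.011 × 450) = 4.450 m.
Argument (x−vt)/(2√(Dt)) = (190 − 193.5)/4.450 = -0.7865; ½·erfc(-0.7865) = 0.8670.
C = 29 × 0.8670 = 25.1 mg/L.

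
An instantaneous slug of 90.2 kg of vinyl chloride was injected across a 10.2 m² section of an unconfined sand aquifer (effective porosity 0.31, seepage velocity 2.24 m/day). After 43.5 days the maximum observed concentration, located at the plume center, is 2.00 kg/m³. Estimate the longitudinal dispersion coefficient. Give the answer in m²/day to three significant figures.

At the plume center C_max = M/(n_e·A·√(4πDt)), so D = M²/(4πt·(n_e·A·C_max)²).
n_e·A·C_max = 0.31 × 10.2 × 2.00 = 6.324 kg/m.
D = 90.2²/(4π × 43.5 × 6.324²) = 0.372 m²/day.

0.372 m²/day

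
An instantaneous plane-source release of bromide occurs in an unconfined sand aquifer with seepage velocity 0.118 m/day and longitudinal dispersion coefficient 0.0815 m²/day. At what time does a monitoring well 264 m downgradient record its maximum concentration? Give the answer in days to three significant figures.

For the 1D instantaneous-source solution, setting ∂C/∂t = 0 at fixed x gives v²t² + 2Dt − x² = 0, so t = (√(D² + v²x²) − D)/v².
√(D² + v²x²) = √(0.0815² + 0.118² × 264²) = 31.15; v² = 0.013924.
t = (31.15 − 0.0815)/0.013924 = 2230 days (vs. the pure-advection estimate x/v = 2240 d).

2230 days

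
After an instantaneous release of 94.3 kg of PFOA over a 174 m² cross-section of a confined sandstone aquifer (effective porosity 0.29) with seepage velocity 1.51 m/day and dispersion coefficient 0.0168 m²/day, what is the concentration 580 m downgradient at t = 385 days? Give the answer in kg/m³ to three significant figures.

0.193 kg/m³

For an instantaneous plane source, C(x,t) = M/(n_e·A·√(4πDt)) · exp(−(x−vt)²/(4Dt)), with n_e·A the pore (flow) area.
Plume center vt = 1.51 × 385 = 581.35 m, so the well at 580 m is 1.35 m upgradient of the peak.
√(4πDt) = 9.016 m, giving peak height M/(n_e·A·√(4πDt)) = 94.3/(0.29 × 174 × 9.016) = 0.2073 kg/m³.
(x−vt)²/(4Dt) = (-1.35)²/(4 × 0.0168 × 385) = 0.07044; exp(−0.07044) = 0.9320.
C = 0.2073 × 0.9320 = 0.193 kg/m³.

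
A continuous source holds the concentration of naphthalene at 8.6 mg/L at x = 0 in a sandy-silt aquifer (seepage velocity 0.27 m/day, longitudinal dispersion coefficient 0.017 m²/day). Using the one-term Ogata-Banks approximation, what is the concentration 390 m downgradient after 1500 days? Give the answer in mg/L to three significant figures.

8.45 mg/L

For a continuous step input, C/C₀ ≈ ½·erfc((x−vt)/(2√(Dt))).
vt = 0.27 × 1500 = 405 m and 2√(Dt) = 2√(0.017 × 1500) = 10.10 m.
Argument (x−vt)/(2√(Dt)) = (390 − 405)/10.10 = -1.485; ½·erfc(-1.485) = 0.9821.
C = 8.6 × 0.9821 = 8.45 mg/L.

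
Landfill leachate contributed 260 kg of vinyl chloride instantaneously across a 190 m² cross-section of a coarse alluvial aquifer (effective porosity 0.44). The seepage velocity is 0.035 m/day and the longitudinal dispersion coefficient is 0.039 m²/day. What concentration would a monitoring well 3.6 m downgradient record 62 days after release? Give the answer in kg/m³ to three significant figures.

For an instantaneous plane source, C(x,t) = M/(n_e·A·√(4πDt)) · exp(−(x−vt)²/(4Dt)), with n_e·A the pore (flow) area.
Plume center vt = 0.035 × 62 = 2.17 m, so the well at 3.6 m is 1.43 m downgradient of the peak.
√(4πDt) = 5.512 m, giving peak height M/(n_e·A·√(4πDt)) = 260/(0.44 × 190 × 5.512) = 0.5642 kg/m³.
(x−vt)²/(4Dt) = (1.43)²/(4 × 0.039 × 62) = 0.2114; exp(−0.2114) = 0.8095.
C = 0.5642 × 0.8095 = 0.457 kg/m³.

0.457 kg/m³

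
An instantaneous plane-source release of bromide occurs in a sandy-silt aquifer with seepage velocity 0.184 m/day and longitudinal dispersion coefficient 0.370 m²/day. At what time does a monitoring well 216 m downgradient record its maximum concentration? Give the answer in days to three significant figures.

1160 days

For the 1D instantaneous-source solution, setting ∂C/∂t = 0 at fixed x gives v²t² + 2Dt − x² = 0, so t = (√(D² + v²x²) − D)/v².
√(D² + v²x²) = √(0.370² + 0.184² × 216²) = 39.75; v² = 0.033856.
t = (39.75 − 0.370)/0.033856 = 1160 days (vs. the pure-advection estimate x/v = 1170 d).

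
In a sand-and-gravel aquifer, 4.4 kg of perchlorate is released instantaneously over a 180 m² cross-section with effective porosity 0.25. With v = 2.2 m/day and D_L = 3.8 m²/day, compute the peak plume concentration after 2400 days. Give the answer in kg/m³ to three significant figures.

0.000289 kg/m³

The peak of an instantaneous 1D plume sits at x = vt; there the Gaussian factor is 1 and C_max = M/(n_e·A·√(4πDt)), where n_e·A is the pore area the mass is dissolved in.
√(4πDt) = √(4π × 3.8 × 2400) = 338.5 m, so C_max = 4.4/(0.25 × 180 × 338.5) = 0.000289 kg/m³.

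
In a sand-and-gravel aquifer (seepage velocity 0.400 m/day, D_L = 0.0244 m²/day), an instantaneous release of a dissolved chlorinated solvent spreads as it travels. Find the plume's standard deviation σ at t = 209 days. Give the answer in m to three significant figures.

Dispersive spreading gives a Gaussian with σ² = 2Dt; advection only shifts the center.
σ = √(2 × 0.0244 × 209) = 3.19 m.

3.19 m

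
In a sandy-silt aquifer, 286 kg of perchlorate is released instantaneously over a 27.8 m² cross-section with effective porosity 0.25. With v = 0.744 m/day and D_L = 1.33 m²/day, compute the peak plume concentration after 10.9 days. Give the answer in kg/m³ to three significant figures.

3.05 kg/m³

The peak of an instantaneous 1D plume sits at x = vt; there the Gaussian factor is 1 and C_max = M/(n_e·A·√(4πDt)), where n_e·A is the pore area the mass is dissolved in.
√(4πDt) = √(4π × 1.33 × 10.9) = 13.50 m, so C_max = 286/(0.25 × 27.8 × 13.50) = 3.05 kg/m³.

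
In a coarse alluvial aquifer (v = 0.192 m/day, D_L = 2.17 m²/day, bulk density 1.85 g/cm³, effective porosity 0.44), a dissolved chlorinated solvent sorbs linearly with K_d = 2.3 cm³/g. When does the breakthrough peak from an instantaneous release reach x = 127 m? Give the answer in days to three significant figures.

Retardation factor R = 1 + ρ_b·K_d/n = 1 + 1.85 × 2.3/0.44 = 10.67.
Sorption retards both mechanisms: v_R = v/R = 0.01799 m/day, D_R = D/R = 0.2034 m²/day.
Peak time from v_R²t² + 2D_R t − x² = 0: t = (√(D_R² + v_R²x²) − D_R)/v_R².
√(D_R² + v_R²x²) = √(0.2034² + 0.01799² × 127²) = 2.294; v_R² = 0.0003236.
t = (2.294 − 0.2034)/0.0003236 = 6460 days.

6460 days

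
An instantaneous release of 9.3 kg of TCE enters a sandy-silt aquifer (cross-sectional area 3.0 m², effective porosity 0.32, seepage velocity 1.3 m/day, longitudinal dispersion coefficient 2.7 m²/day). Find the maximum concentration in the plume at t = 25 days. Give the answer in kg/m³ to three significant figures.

The peak of an instantaneous 1D plume sits at x = vt; there the Gaussian factor is 1 and C_max = M/(n_e·A·√(4πDt)), where n_e·A is the pore area the mass is dissolved in.
√(4πDt) = √(4π × 2.7 × 25) = 29.12 m, so C_max = 9.3/(0.32 × 3.0 × 29.12) = 0.333 kg/m³.

0.333 kg/m³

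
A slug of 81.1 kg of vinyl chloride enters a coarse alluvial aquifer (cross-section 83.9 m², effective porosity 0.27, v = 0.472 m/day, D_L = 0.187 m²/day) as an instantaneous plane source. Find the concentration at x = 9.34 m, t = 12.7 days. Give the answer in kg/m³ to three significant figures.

For an instantaneous plane source, C(x,t) = M/(n_e·A·√(4πDt)) · exp(−(x−vt)²/(4Dt)), with n_e·A the pore (flow) area.
Plume center vt = 0.472 × 12.7 = 5.9944 m, so the well at 9.34 m is 3.3456 m downgradient of the peak.
√(4πDt) = 5.463 m, giving peak height M/(n_e·A·√(4πDt)) = 81.1/(0.27 × 83.9 × 5.463) = 0.6553 kg/m³.
(x−vt)²/(4Dt) = (3.3456)²/(4 × 0.187 × 12.7) = 1.178; exp(−1.178) = 0.3079.
C = 0.6553 × 0.3079 = 0.202 kg/m³.

0.202 kg/m³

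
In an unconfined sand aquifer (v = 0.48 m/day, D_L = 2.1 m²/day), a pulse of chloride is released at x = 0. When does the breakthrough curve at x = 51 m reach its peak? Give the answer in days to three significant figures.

97.5 days

For the 1D instantaneous-source solution, setting ∂C/∂t = 0 at fixed x gives v²t² + 2Dt − x² = 0, so t = (√(D² + v²x²) − D)/v².
√(D² + v²x²) = √(2.1² + 0.48² × 51²) = 24.57; v² = 0.2304.
t = (24.57 − 2.1)/0.2304 = 97.5 days (vs. the pure-advection estimate x/v = 106 d).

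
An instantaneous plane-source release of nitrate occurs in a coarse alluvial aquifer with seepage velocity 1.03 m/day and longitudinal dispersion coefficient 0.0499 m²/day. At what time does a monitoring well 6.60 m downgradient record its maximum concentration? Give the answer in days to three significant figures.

6.36 days

For the 1D instantaneous-source solution, setting ∂C/∂t = 0 at fixed x gives v²t² + 2Dt − x² = 0, so t = (√(D² + v²x²) − D)/v².
√(D² + v²x²) = √(0.0499² + 1.03² × 6.60²) = 6.798; v² = 1.0609.
t = (6.798 − 0.0499)/1.0609 = 6.36 days (vs. the pure-advection estimate x/v = 6.41 d).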